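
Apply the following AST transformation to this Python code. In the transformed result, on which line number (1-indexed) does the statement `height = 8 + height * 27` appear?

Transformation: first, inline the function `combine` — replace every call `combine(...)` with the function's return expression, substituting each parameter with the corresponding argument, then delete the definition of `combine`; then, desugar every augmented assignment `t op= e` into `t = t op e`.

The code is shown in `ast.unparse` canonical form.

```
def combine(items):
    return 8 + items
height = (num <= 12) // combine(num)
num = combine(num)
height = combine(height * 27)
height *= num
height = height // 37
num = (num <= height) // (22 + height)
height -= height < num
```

3

Transformed code:
height = (num <= 12) // (8 + num)
num = 8 + num
height = 8 + height * 27
height = height * num
height = height // 37
num = (num <= height) // (22 + height)
height = height - (height < num)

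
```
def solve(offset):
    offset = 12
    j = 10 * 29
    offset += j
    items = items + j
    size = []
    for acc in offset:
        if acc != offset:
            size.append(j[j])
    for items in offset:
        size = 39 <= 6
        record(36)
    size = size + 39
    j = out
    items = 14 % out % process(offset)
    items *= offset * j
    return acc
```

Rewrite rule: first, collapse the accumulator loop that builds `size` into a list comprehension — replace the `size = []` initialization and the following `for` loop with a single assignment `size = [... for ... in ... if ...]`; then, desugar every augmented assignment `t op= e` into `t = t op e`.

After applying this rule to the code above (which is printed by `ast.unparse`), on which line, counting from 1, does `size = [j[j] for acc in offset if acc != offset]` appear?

Transformed code:
def solve(offset):
    offset = 12
    j = 10 * 29
    offset = offset + j
    items = items + j
    size = [j[j] for acc in offset if acc != offset]
    for items in offset:
        size = 39 <= 6
        record(36)
    size = size + 39
    j = out
    items = 14 % out % process(offset)
    items = items * (offset * j)
    return acc

6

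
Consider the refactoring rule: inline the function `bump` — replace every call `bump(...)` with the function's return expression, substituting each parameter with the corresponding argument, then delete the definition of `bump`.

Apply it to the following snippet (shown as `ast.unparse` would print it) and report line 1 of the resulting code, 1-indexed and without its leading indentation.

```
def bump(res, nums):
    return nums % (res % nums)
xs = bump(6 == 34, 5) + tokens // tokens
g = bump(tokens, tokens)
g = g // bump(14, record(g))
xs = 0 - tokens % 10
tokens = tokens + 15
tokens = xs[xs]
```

Transformed code:
xs = 5 % ((6 == 34) % 5) + tokens // tokens
g = tokens % (tokens % tokens)
g = g // (record(g) % (14 % record(g)))
xs = 0 - tokens % 10
tokens = tokens + 15
tokens = xs[xs]

xs = 5 % ((6 == 34) % 5) + tokens // tokens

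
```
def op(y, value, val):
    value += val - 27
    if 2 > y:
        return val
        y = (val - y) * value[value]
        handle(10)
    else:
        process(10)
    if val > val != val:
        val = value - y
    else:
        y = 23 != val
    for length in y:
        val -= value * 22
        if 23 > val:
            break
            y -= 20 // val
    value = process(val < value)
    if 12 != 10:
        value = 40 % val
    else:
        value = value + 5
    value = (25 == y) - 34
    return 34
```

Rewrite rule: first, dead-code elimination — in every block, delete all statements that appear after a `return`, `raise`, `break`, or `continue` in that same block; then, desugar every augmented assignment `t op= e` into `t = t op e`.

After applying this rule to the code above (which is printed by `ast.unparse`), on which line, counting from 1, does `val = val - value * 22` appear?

12

Transformed code:
def op(y, value, val):
    value = value + (val - 27)
    if 2 > y:
        return val
    else:
        process(10)
    if val > val != val:
        val = value - y
    else:
        y = 23 != val
    for length in y:
        val = val - value * 22
        if 23 > val:
            break
    value = process(val < value)
    if 12 != 10:
        value = 40 % val
    else:
        value = value + 5
    value = (25 == y) - 34
    return 34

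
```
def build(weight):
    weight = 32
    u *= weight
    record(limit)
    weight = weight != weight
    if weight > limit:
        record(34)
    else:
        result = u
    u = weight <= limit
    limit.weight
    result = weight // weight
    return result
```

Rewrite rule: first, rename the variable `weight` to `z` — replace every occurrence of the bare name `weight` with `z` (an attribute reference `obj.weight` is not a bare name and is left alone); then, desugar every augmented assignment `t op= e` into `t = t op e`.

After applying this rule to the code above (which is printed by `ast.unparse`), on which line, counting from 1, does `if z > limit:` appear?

6

Transformed code:
def build(z):
    z = 32
    u = u * z
    record(limit)
    z = z != z
    if z > limit:
        record(34)
    else:
        result = u
    u = z <= limit
    limit.weight
    result = z // z
    return result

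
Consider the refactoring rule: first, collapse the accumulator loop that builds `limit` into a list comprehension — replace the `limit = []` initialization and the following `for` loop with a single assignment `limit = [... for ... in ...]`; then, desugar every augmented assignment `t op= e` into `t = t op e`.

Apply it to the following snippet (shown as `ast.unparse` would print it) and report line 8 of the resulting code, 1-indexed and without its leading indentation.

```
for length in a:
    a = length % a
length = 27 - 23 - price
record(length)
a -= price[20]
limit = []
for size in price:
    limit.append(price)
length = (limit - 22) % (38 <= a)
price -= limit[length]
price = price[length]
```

Transformed code:
for length in a:
    a = length % a
length = 27 - 23 - price
record(length)
a = a - price[20]
limit = [price for size in price]
length = (limit - 22) % (38 <= a)
price = price - limit[length]
price = price[length]

price = price - limit[length]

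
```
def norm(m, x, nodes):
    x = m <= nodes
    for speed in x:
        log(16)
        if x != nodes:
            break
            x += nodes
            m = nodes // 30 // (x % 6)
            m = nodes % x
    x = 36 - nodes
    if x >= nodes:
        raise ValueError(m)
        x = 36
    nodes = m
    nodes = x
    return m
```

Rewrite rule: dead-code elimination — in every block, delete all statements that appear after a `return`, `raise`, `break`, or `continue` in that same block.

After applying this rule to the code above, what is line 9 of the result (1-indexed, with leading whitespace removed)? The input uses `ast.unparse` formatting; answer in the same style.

raise ValueError(m)

Transformed code:
def norm(m, x, nodes):
    x = m <= nodes
    for speed in x:
        log(16)
        if x != nodes:
            break
    x = 36 - nodes
    if x >= nodes:
        raise ValueError(m)
    nodes = m
    nodes = x
    return m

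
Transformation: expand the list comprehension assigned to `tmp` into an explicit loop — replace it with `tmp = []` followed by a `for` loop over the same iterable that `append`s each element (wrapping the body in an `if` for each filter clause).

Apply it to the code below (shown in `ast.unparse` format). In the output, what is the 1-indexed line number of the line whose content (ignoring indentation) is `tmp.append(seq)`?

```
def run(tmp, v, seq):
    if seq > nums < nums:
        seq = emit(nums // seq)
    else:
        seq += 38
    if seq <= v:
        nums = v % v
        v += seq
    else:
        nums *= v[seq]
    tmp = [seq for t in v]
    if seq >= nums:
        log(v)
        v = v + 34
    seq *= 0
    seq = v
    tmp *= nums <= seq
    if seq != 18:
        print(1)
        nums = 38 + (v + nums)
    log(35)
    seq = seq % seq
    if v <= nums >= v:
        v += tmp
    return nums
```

Transformed code:
def run(tmp, v, seq):
    if seq > nums < nums:
        seq = emit(nums // seq)
    else:
        seq += 38
    if seq <= v:
        nums = v % v
        v += seq
    else:
        nums *= v[seq]
    tmp = []
    for t in v:
        tmp.append(seq)
    if seq >= nums:
        log(v)
        v = v + 34
    seq *= 0
    seq = v
    tmp *= nums <= seq
    if seq != 18:
        print(1)
        nums = 38 + (v + nums)
    log(35)
    seq = seq % seq
    if v <= nums >= v:
        v += tmp
    return nums

13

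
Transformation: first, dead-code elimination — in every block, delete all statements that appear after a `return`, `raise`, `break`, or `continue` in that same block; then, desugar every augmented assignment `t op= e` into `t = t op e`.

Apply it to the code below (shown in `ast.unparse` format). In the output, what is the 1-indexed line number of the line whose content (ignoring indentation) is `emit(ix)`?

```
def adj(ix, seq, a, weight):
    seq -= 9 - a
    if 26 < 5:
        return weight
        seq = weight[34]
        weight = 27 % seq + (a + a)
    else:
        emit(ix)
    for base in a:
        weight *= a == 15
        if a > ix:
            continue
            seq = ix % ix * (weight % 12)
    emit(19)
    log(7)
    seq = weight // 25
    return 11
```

Transformed code:
def adj(ix, seq, a, weight):
    seq = seq - (9 - a)
    if 26 < 5:
        return weight
    else:
        emit(ix)
    for base in a:
        weight = weight * (a == 15)
        if a > ix:
            continue
    emit(19)
    log(7)
    seq = weight // 25
    return 11

6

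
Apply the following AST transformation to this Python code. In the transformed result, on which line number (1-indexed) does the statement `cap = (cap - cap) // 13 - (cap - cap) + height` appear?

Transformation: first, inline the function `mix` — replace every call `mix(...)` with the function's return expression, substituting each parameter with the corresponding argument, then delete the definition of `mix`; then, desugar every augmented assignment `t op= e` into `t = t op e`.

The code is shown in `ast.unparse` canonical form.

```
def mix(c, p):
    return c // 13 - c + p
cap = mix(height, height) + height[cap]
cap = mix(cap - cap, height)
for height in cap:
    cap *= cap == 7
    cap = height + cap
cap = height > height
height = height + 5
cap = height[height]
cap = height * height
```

Transformed code:
cap = height // 13 - height + height + height[cap]
cap = (cap - cap) // 13 - (cap - cap) + height
for height in cap:
    cap = cap * (cap == 7)
    cap = height + cap
cap = height > height
height = height + 5
cap = height[height]
cap = height * height

2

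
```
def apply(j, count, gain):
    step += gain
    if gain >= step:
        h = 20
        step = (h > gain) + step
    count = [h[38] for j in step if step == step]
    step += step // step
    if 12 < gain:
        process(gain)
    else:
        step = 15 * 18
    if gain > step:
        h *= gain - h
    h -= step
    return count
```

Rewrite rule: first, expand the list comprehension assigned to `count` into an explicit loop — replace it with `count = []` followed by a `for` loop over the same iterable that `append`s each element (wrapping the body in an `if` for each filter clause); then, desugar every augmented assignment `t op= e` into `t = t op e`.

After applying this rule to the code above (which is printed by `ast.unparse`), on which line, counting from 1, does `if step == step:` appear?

8

Transformed code:
def apply(j, count, gain):
    step = step + gain
    if gain >= step:
        h = 20
        step = (h > gain) + step
    count = []
    for j in step:
        if step == step:
            count.append(h[38])
    step = step + step // step
    if 12 < gain:
        process(gain)
    else:
        step = 15 * 18
    if gain > step:
        h = h * (gain - h)
    h = h - step
    return count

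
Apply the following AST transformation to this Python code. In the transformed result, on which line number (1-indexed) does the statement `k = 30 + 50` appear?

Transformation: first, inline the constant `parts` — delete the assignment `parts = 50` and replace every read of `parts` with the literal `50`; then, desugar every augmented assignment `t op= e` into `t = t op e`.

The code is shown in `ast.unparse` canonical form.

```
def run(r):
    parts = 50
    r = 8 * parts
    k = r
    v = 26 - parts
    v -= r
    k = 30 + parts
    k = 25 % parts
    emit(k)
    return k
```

Transformed code:
def run(r):
    r = 8 * 50
    k = r
    v = 26 - 50
    v = v - r
    k = 30 + 50
    k = 25 % 50
    emit(k)
    return k

6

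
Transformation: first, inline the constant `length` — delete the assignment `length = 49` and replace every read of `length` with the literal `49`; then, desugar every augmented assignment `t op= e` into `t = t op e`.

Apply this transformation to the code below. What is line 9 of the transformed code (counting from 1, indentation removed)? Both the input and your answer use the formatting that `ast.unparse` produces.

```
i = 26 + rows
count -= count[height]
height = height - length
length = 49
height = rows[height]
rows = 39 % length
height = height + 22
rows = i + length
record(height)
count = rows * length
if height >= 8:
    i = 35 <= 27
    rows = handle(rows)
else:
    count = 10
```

count = rows * 49

Transformed code:
i = 26 + rows
count = count - count[height]
height = height - 49
height = rows[height]
rows = 39 % 49
height = height + 22
rows = i + 49
record(height)
count = rows * 49
if height >= 8:
    i = 35 <= 27
    rows = handle(rows)
else:
    count = 10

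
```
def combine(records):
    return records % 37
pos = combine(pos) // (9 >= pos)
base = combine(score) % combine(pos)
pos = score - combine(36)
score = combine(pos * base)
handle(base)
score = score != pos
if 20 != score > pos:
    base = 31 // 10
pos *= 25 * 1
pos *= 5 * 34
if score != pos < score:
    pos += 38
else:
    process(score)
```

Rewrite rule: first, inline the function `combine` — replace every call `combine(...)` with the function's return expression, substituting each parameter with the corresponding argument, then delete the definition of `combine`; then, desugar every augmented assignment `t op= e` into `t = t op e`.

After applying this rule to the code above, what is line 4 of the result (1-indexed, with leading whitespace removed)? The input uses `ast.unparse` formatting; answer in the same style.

score = pos * base % 37

Transformed code:
pos = pos % 37 // (9 >= pos)
base = score % 37 % (pos % 37)
pos = score - 36 % 37
score = pos * base % 37
handle(base)
score = score != pos
if 20 != score > pos:
    base = 31 // 10
pos = pos * (25 * 1)
pos = pos * (5 * 34)
if score != pos < score:
    pos = pos + 38
else:
    process(score)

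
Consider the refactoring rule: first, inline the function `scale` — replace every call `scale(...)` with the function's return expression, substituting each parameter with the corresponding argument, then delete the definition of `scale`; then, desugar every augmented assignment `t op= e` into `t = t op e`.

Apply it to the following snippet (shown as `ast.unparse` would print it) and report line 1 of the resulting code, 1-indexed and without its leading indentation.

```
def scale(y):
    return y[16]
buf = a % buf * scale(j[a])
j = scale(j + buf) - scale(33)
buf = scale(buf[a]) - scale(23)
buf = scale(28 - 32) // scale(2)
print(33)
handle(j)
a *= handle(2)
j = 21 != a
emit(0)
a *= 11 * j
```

Transformed code:
buf = a % buf * j[a][16]
j = (j + buf)[16] - 33[16]
buf = buf[a][16] - 23[16]
buf = (28 - 32)[16] // 2[16]
print(33)
handle(j)
a = a * handle(2)
j = 21 != a
emit(0)
a = a * (11 * j)

buf = a % buf * j[a][16]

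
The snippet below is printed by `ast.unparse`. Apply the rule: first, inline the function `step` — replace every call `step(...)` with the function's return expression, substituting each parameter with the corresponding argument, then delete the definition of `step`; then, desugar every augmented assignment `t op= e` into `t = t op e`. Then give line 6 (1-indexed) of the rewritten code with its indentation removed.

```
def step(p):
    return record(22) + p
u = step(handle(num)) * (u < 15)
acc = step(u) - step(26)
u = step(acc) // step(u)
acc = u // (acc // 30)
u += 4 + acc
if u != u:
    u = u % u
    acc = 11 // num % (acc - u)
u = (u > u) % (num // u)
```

if u != u:

Transformed code:
u = (record(22) + handle(num)) * (u < 15)
acc = record(22) + u - (record(22) + 26)
u = (record(22) + acc) // (record(22) + u)
acc = u // (acc // 30)
u = u + (4 + acc)
if u != u:
    u = u % u
    acc = 11 // num % (acc - u)
u = (u > u) % (num // u)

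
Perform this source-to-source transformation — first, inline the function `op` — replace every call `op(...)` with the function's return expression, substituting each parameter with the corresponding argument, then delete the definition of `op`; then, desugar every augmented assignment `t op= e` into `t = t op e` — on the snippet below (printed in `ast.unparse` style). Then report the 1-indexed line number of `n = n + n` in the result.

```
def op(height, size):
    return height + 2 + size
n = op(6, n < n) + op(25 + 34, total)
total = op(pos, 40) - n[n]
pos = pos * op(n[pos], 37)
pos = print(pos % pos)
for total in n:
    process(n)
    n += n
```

Transformed code:
n = 6 + 2 + (n < n) + (25 + 34 + 2 + total)
total = pos + 2 + 40 - n[n]
pos = pos * (n[pos] + 2 + 37)
pos = print(pos % pos)
for total in n:
    process(n)
    n = n + n

7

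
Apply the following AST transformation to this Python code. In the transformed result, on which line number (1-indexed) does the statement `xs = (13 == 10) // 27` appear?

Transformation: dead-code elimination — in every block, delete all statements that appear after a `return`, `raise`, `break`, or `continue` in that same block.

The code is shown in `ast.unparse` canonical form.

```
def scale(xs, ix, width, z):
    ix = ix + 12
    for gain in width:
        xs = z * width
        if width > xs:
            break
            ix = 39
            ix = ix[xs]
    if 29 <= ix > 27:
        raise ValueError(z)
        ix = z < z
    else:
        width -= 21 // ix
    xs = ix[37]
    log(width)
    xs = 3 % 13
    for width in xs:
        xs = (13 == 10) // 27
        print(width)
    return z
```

15

Transformed code:
def scale(xs, ix, width, z):
    ix = ix + 12
    for gain in width:
        xs = z * width
        if width > xs:
            break
    if 29 <= ix > 27:
        raise ValueError(z)
    else:
        width -= 21 // ix
    xs = ix[37]
    log(width)
    xs = 3 % 13
    for width in xs:
        xs = (13 == 10) // 27
        print(width)
    return z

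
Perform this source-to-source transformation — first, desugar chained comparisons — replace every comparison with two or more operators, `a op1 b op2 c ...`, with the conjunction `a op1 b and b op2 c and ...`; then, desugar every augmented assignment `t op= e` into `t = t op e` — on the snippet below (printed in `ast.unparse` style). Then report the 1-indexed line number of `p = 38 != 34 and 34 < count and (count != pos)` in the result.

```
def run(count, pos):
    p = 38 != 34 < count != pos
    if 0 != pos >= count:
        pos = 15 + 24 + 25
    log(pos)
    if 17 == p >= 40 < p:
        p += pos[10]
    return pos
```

2

Transformed code:
def run(count, pos):
    p = 38 != 34 and 34 < count and (count != pos)
    if 0 != pos and pos >= count:
        pos = 15 + 24 + 25
    log(pos)
    if 17 == p and p >= 40 and (40 < p):
        p = p + pos[10]
    return pos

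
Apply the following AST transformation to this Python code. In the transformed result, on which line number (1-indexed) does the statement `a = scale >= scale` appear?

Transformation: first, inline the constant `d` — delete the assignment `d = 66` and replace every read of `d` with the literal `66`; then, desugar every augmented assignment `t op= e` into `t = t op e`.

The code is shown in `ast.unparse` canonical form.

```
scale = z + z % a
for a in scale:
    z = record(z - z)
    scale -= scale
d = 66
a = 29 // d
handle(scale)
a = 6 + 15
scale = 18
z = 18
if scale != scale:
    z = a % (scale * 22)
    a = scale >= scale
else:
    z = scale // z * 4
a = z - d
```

12

Transformed code:
scale = z + z % a
for a in scale:
    z = record(z - z)
    scale = scale - scale
a = 29 // 66
handle(scale)
a = 6 + 15
scale = 18
z = 18
if scale != scale:
    z = a % (scale * 22)
    a = scale >= scale
else:
    z = scale // z * 4
a = z - 66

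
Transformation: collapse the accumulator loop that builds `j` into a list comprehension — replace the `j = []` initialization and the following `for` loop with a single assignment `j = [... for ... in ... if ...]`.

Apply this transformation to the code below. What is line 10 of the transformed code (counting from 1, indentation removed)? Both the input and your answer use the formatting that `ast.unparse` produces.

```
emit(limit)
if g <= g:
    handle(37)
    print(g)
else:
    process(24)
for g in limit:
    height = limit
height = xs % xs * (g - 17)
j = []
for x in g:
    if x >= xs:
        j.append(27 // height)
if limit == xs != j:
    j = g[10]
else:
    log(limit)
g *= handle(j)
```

Transformed code:
emit(limit)
if g <= g:
    handle(37)
    print(g)
else:
    process(24)
for g in limit:
    height = limit
height = xs % xs * (g - 17)
j = [27 // height for x in g if x >= xs]
if limit == xs != j:
    j = g[10]
else:
    log(limit)
g *= handle(j)

j = [27 // height for x in g if x >= xs]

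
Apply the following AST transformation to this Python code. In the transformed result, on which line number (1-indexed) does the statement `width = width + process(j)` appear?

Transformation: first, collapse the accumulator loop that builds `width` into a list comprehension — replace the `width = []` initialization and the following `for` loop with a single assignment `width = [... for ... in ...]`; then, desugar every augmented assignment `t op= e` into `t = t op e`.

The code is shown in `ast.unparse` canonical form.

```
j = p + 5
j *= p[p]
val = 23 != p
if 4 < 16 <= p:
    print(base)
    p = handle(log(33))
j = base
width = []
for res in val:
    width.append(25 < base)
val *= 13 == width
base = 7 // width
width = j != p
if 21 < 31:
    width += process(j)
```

13

Transformed code:
j = p + 5
j = j * p[p]
val = 23 != p
if 4 < 16 <= p:
    print(base)
    p = handle(log(33))
j = base
width = [25 < base for res in val]
val = val * (13 == width)
base = 7 // width
width = j != p
if 21 < 31:
    width = width + process(j)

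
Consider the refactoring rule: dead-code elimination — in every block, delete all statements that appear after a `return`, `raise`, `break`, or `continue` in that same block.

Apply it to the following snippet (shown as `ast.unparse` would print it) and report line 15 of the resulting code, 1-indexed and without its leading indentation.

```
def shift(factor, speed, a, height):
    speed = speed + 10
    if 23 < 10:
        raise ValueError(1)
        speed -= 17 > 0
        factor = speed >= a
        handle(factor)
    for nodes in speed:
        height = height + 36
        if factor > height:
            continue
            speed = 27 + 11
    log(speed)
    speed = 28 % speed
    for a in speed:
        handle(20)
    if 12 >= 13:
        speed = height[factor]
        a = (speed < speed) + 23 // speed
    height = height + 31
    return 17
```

Transformed code:
def shift(factor, speed, a, height):
    speed = speed + 10
    if 23 < 10:
        raise ValueError(1)
    for nodes in speed:
        height = height + 36
        if factor > height:
            continue
    log(speed)
    speed = 28 % speed
    for a in speed:
        handle(20)
    if 12 >= 13:
        speed = height[factor]
        a = (speed < speed) + 23 // speed
    height = height + 31
    return 17

a = (speed < speed) + 23 // speed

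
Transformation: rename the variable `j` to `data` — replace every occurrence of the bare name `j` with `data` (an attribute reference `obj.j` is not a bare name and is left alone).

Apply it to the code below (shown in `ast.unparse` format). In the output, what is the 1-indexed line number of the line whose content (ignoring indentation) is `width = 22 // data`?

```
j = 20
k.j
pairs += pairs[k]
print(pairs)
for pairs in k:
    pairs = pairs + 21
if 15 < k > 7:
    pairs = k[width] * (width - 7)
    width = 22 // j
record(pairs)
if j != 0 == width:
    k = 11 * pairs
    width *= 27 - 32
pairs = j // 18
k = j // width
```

Transformed code:
data = 20
k.j
pairs += pairs[k]
print(pairs)
for pairs in k:
    pairs = pairs + 21
if 15 < k > 7:
    pairs = k[width] * (width - 7)
    width = 22 // data
record(pairs)
if data != 0 == width:
    k = 11 * pairs
    width *= 27 - 32
pairs = data // 18
k = data // width

9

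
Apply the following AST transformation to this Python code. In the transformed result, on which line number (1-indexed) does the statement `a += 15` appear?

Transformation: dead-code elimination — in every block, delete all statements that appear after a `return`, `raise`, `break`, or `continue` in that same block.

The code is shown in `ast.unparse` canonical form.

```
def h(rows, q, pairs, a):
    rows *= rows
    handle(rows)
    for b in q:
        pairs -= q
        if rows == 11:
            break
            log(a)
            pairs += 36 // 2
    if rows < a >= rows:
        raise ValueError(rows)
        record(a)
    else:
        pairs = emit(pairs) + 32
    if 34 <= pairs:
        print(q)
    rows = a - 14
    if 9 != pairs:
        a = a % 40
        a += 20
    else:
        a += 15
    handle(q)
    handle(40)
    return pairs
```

19

Transformed code:
def h(rows, q, pairs, a):
    rows *= rows
    handle(rows)
    for b in q:
        pairs -= q
        if rows == 11:
            break
    if rows < a >= rows:
        raise ValueError(rows)
    else:
        pairs = emit(pairs) + 32
    if 34 <= pairs:
        print(q)
    rows = a - 14
    if 9 != pairs:
        a = a % 40
        a += 20
    else:
        a += 15
    handle(q)
    handle(40)
    return pairs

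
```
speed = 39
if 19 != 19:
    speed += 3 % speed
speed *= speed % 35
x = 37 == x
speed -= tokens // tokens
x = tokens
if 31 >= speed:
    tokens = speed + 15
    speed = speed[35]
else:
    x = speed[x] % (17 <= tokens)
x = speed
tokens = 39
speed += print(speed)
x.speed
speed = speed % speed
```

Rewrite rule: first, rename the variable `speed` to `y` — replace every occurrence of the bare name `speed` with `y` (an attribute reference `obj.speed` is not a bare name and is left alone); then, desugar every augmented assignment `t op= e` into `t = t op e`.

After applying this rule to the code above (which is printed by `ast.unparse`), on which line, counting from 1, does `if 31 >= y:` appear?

Transformed code:
y = 39
if 19 != 19:
    y = y + 3 % y
y = y * (y % 35)
x = 37 == x
y = y - tokens // tokens
x = tokens
if 31 >= y:
    tokens = y + 15
    y = y[35]
else:
    x = y[x] % (17 <= tokens)
x = y
tokens = 39
y = y + print(y)
x.speed
y = y % y

8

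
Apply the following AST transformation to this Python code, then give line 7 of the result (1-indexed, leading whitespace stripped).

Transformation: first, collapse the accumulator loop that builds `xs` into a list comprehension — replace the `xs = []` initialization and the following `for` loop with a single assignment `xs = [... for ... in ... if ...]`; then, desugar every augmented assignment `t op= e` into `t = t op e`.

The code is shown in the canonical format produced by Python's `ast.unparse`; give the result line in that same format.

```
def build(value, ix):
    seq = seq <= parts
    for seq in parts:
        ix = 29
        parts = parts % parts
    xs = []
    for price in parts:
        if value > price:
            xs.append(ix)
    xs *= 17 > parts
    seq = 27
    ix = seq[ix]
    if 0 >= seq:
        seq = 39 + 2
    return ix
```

Transformed code:
def build(value, ix):
    seq = seq <= parts
    for seq in parts:
        ix = 29
        parts = parts % parts
    xs = [ix for price in parts if value > price]
    xs = xs * (17 > parts)
    seq = 27
    ix = seq[ix]
    if 0 >= seq:
        seq = 39 + 2
    return ix

xs = xs * (17 > parts)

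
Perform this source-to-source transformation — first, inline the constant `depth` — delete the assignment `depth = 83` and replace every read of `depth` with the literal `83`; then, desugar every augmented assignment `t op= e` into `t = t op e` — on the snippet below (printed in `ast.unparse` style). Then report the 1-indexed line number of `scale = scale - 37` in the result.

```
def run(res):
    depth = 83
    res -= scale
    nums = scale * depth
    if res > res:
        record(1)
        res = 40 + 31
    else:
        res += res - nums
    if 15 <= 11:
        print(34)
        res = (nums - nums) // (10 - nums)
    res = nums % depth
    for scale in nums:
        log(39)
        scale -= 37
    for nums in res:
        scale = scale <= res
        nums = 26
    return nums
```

15

Transformed code:
def run(res):
    res = res - scale
    nums = scale * 83
    if res > res:
        record(1)
        res = 40 + 31
    else:
        res = res + (res - nums)
    if 15 <= 11:
        print(34)
        res = (nums - nums) // (10 - nums)
    res = nums % 83
    for scale in nums:
        log(39)
        scale = scale - 37
    for nums in res:
        scale = scale <= res
        nums = 26
    return nums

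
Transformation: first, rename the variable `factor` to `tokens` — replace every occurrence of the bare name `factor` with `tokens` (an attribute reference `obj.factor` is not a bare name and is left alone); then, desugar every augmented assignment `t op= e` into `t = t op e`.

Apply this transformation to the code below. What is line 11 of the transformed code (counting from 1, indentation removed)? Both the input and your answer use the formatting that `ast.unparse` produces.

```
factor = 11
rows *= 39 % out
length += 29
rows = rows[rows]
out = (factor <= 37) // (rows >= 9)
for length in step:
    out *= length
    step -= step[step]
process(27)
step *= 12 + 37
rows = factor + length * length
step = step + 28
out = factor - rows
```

Transformed code:
tokens = 11
rows = rows * (39 % out)
length = length + 29
rows = rows[rows]
out = (tokens <= 37) // (rows >= 9)
for length in step:
    out = out * length
    step = step - step[step]
process(27)
step = step * (12 + 37)
rows = tokens + length * length
step = step + 28
out = tokens - rows

rows = tokens + length * length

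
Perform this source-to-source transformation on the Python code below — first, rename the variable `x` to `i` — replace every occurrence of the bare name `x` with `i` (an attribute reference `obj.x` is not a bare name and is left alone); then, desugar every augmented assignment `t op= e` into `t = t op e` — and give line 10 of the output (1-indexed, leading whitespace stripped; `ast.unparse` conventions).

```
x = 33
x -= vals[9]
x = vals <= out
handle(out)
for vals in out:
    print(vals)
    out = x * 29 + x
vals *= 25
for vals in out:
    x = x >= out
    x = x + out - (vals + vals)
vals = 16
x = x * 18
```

i = i >= out

Transformed code:
i = 33
i = i - vals[9]
i = vals <= out
handle(out)
for vals in out:
    print(vals)
    out = i * 29 + i
vals = vals * 25
for vals in out:
    i = i >= out
    i = i + out - (vals + vals)
vals = 16
i = i * 18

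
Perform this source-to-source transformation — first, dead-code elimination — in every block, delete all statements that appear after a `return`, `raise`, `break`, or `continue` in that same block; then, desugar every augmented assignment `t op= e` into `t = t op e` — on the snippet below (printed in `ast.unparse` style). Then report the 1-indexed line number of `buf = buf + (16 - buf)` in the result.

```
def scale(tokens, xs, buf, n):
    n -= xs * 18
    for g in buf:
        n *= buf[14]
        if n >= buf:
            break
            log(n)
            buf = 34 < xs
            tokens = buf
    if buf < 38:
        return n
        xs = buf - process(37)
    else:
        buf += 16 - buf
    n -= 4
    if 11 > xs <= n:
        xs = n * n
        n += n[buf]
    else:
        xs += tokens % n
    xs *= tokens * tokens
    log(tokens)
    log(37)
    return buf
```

Transformed code:
def scale(tokens, xs, buf, n):
    n = n - xs * 18
    for g in buf:
        n = n * buf[14]
        if n >= buf:
            break
    if buf < 38:
        return n
    else:
        buf = buf + (16 - buf)
    n = n - 4
    if 11 > xs <= n:
        xs = n * n
        n = n + n[buf]
    else:
        xs = xs + tokens % n
    xs = xs * (tokens * tokens)
    log(tokens)
    log(37)
    return buf

10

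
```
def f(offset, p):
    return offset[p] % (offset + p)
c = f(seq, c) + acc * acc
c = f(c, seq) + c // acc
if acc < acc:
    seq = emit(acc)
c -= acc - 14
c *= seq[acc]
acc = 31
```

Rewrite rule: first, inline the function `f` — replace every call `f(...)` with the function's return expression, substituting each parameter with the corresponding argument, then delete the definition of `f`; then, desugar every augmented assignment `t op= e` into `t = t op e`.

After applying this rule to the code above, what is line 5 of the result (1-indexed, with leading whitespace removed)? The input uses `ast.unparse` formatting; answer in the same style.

Transformed code:
c = seq[c] % (seq + c) + acc * acc
c = c[seq] % (c + seq) + c // acc
if acc < acc:
    seq = emit(acc)
c = c - (acc - 14)
c = c * seq[acc]
acc = 31

c = c - (acc - 14)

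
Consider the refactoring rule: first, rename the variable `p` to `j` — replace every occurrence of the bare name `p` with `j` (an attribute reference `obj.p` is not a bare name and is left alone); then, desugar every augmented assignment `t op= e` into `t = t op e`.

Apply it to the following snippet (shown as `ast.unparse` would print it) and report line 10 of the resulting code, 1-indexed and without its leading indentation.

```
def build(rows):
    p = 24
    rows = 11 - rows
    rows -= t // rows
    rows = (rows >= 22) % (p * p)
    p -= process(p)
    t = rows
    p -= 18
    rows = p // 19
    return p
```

Transformed code:
def build(rows):
    j = 24
    rows = 11 - rows
    rows = rows - t // rows
    rows = (rows >= 22) % (j * j)
    j = j - process(j)
    t = rows
    j = j - 18
    rows = j // 19
    return j

return j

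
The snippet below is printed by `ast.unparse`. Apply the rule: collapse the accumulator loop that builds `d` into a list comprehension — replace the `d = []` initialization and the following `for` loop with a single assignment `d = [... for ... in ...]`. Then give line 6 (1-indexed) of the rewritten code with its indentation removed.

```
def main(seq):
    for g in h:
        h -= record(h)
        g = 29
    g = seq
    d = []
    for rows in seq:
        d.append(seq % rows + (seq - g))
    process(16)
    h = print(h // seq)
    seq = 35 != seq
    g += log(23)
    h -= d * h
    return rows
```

Transformed code:
def main(seq):
    for g in h:
        h -= record(h)
        g = 29
    g = seq
    d = [seq % rows + (seq - g) for rows in seq]
    process(16)
    h = print(h // seq)
    seq = 35 != seq
    g += log(23)
    h -= d * h
    return rows

d = [seq % rows + (seq - g) for rows in seq]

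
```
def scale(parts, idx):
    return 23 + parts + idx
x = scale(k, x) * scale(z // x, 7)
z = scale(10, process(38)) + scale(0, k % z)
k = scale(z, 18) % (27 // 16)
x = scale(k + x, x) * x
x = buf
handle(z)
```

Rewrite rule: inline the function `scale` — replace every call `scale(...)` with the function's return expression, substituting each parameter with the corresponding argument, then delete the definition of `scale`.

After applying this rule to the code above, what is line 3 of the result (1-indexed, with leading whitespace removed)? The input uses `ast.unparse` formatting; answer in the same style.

Transformed code:
x = (23 + k + x) * (23 + z // x + 7)
z = 23 + 10 + process(38) + (23 + 0 + k % z)
k = (23 + z + 18) % (27 // 16)
x = (23 + (k + x) + x) * x
x = buf
handle(z)

k = (23 + z + 18) % (27 // 16)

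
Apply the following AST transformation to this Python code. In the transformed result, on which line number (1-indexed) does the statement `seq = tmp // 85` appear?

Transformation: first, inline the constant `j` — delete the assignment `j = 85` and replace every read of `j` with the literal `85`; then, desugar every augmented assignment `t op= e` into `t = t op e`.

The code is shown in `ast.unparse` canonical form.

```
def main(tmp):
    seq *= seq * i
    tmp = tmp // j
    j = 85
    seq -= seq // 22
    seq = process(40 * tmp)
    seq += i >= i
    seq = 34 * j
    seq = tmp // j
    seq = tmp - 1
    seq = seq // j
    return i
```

8

Transformed code:
def main(tmp):
    seq = seq * (seq * i)
    tmp = tmp // 85
    seq = seq - seq // 22
    seq = process(40 * tmp)
    seq = seq + (i >= i)
    seq = 34 * 85
    seq = tmp // 85
    seq = tmp - 1
    seq = seq // 85
    return i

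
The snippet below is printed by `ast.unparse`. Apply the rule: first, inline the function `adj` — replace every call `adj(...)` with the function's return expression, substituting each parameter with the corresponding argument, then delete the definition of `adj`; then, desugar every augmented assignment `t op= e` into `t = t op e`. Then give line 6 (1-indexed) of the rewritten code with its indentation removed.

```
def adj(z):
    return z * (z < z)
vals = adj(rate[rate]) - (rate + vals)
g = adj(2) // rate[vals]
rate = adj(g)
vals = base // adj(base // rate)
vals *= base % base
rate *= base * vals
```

rate = rate * (base * vals)

Transformed code:
vals = rate[rate] * (rate[rate] < rate[rate]) - (rate + vals)
g = 2 * (2 < 2) // rate[vals]
rate = g * (g < g)
vals = base // (base // rate * (base // rate < base // rate))
vals = vals * (base % base)
rate = rate * (base * vals)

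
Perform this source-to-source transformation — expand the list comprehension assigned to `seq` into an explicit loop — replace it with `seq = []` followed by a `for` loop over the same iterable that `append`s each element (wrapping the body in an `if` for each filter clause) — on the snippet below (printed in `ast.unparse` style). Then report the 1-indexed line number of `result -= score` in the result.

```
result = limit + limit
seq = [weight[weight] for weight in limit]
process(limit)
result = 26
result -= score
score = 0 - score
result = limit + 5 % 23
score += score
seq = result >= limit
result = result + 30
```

Transformed code:
result = limit + limit
seq = []
for weight in limit:
    seq.append(weight[weight])
process(limit)
result = 26
result -= score
score = 0 - score
result = limit + 5 % 23
score += score
seq = result >= limit
result = result + 30

7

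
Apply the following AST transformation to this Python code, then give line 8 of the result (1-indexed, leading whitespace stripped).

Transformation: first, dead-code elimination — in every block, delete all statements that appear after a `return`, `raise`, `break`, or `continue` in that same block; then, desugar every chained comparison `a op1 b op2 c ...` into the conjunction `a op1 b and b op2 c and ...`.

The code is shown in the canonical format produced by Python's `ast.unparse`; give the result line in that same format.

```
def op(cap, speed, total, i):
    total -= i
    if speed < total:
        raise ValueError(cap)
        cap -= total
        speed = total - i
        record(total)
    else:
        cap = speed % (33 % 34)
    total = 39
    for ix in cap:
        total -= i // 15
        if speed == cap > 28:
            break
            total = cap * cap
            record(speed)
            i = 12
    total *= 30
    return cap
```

for ix in cap:

Transformed code:
def op(cap, speed, total, i):
    total -= i
    if speed < total:
        raise ValueError(cap)
    else:
        cap = speed % (33 % 34)
    total = 39
    for ix in cap:
        total -= i // 15
        if speed == cap and cap > 28:
            break
    total *= 30
    return cap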